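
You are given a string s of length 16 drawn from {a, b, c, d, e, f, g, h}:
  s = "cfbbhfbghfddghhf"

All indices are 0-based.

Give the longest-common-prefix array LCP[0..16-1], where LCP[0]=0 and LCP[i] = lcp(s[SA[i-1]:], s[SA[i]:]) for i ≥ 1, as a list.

[0, 1, 1, 0, 0, 1, 0, 1, 2, 1, 0, 2, 0, 2, 2, 1]

rank→(start, suffix):
  0 → (2, 'bbhfbghfddghhf')
  1 → (6, 'bghfddghhf')
  2 → (3, 'bhfbghfddghhf')
  3 → (0, 'cfbbhfbghfddghhf')
  4 → (10, 'ddghhf')
  5 → (11, 'dghhf')
  6 → (15, 'f')
  7 → (1, 'fbbhfbghfddghhf')
  8 → (5, 'fbghfddghhf')
  9 → (9, 'fddghhf')
  10 → (7, 'ghfddghhf')
  11 → (12, 'ghhf')
  12 → (14, 'hf')
  13 → (4, 'hfbghfddghhf')
  14 → (8, 'hfddghhf')
  15 → (13, 'hhf')

SA = [2, 6, 3, 0, 10, 11, 15, 1, 5, 9, 7, 12, 14, 4, 8, 13]
[i] adj suffixes → lcp
  [1] 2/6 → 1 ('b')
  [2] 6/3 → 1 ('b')
  [3] 3/0 → 0 ('')
  [4] 0/10 → 0 ('')
  [5] 10/11 → 1 ('d')
  [6] 11/15 → 0 ('')
  [7] 15/1 → 1 ('f')
  [8] 1/5 → 2 ('fb')
  [9] 5/9 → 1 ('f')
  [10] 9/7 → 0 ('')
  [11] 7/12 → 2 ('gh')
  [12] 12/14 → 0 ('')
  [13] 14/4 → 2 ('hf')
  [14] 4/8 → 2 ('hf')
  [15] 8/13 → 1 ('h')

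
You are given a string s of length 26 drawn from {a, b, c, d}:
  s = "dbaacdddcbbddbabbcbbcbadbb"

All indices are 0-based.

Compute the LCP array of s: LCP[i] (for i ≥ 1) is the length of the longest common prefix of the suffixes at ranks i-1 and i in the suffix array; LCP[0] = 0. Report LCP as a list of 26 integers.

rank | idx | suffix
   0 |   2 | aacdddcbbddbabbcbbcbadbb
   1 |  14 | abbcbbcbadbb
   2 |   3 | acdddcbbddbabbcbbcbadbb
   3 |  22 | adbb
   4 |  25 | b
   5 |   1 | baacdddcbbddbabbcbbcbadbb
   6 |  13 | babbcbbcbadbb
   7 |  21 | badbb
   8 |  24 | bb
   9 |  18 | bbcbadbb
  10 |  15 | bbcbbcbadbb
  11 |   9 | bbddbabbcbbcbadbb
  12 |  19 | bcbadbb
  13 |  16 | bcbbcbadbb
  14 |  10 | bddbabbcbbcbadbb
  15 |  20 | cbadbb
  16 |  17 | cbbcbadbb
  17 |   8 | cbbddbabbcbbcbadbb
  18 |   4 | cdddcbbddbabbcbbcbadbb
  19 |   0 | dbaacdddcbbddbabbcbbcbadbb
  20 |  12 | dbabbcbbcbadbb
  21 |  23 | dbb
  22 |   7 | dcbbddbabbcbbcbadbb
  23 |  11 | ddbabbcbbcbadbb
  24 |   6 | ddcbbddbabbcbbcbadbb
  25 |   5 | dddcbbddbabbcbbcbadbb

SA = [2, 14, 3, 22, 25, 1, 13, 21, 24, 18, 15, 9, 19, 16, 10, 20, 17, 8, 4, 0, 12, 23, 7, 11, 6, 5]
i: (SA[i-1],SA[i]) lcp shared
  1: (2,14) 1 'a'
  2: (14,3) 1 'a'
  3: (3,22) 1 'a'
  4: (22,25) 0 ''
  5: (25,1) 1 'b'
  6: (1,13) 2 'ba'
  7: (13,21) 2 'ba'
  8: (21,24) 1 'b'
  9: (24,18) 2 'bb'
  10: (18,15) 4 'bbcb'
  11: (15,9) 2 'bb'
  12: (9,19) 1 'b'
  13: (19,16) 3 'bcb'
  14: (16,10) 1 'b'
  15: (10,20) 0 ''
  16: (20,17) 2 'cb'
  17: (17,8) 3 'cbb'
  18: (8,4) 1 'c'
  19: (4,0) 0 ''
  20: (0,12) 3 'dba'
  21: (12,23) 2 'db'
  22: (23,7) 1 'd'
  23: (7,11) 1 'd'
  24: (11,6) 2 'dd'
  25: (6,5) 2 'dd'

[0, 1, 1, 1, 0, 1, 2, 2, 1, 2, 4, 2, 1, 3, 1, 0, 2, 3, 1, 0, 3, 2, 1, 1, 2, 2]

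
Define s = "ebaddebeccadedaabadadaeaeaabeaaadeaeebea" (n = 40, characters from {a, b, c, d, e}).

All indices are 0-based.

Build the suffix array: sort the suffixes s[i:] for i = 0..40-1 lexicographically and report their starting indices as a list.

rank→(start, suffix):
  0 → (39, 'a')
  1 → (29, 'aaadeaeebea')
  2 → (14, 'aabadadaeaeaabeaaadeaeebea')
  3 → (25, 'aabeaaadeaeebea')
  4 → (30, 'aadeaeebea')
  5 → (15, 'abadadaeaeaabeaaadeaeebea')
  6 → (26, 'abeaaadeaeebea')
  7 → (17, 'adadaeaeaabeaaadeaeebea')
  8 → (19, 'adaeaeaabeaaadeaeebea')
  9 → (2, 'addebeccadedaabadadaeaeaabeaaadeaeebea')
  10 → (31, 'adeaeebea')
  11 → (10, 'adedaabadadaeaeaabeaaadeaeebea')
  12 → (23, 'aeaabeaaadeaeebea')
  13 → (21, 'aeaeaabeaaadeaeebea')
  14 → (34, 'aeebea')
  15 → (16, 'badadaeaeaabeaaadeaeebea')
  16 → (1, 'baddebeccadedaabadadaeaeaabeaaadeaeebea')
  17 → (37, 'bea')
  18 → (27, 'beaaadeaeebea')
  19 → (6, 'beccadedaabadadaeaeaabeaaadeaeebea')
  20 → (9, 'cadedaabadadaeaeaabeaaadeaeebea')
  21 → (8, 'ccadedaabadadaeaeaabeaaadeaeebea')
  22 → (13, 'daabadadaeaeaabeaaadeaeebea')
  23 → (18, 'dadaeaeaabeaaadeaeebea')
  24 → (20, 'daeaeaabeaaadeaeebea')
  25 → (3, 'ddebeccadedaabadadaeaeaabeaaadeaeebea')
  26 → (32, 'deaeebea')
  27 → (4, 'debeccadedaabadadaeaeaabeaaadeaeebea')
  28 → (11, 'dedaabadadaeaeaabeaaadeaeebea')
  29 → (38, 'ea')
  30 → (28, 'eaaadeaeebea')
  31 → (24, 'eaabeaaadeaeebea')
  32 → (22, 'eaeaabeaaadeaeebea')
  33 → (33, 'eaeebea')
  34 → (0, 'ebaddebeccadedaabadadaeaeaabeaaadeaeebea')
  35 → (36, 'ebea')
  36 → (5, 'ebeccadedaabadadaeaeaabeaaadeaeebea')
  37 → (7, 'eccadedaabadadaeaeaabeaaadeaeebea')
  38 → (12, 'edaabadadaeaeaabeaaadeaeebea')
  39 → (35, 'eebea')

[39, 29, 14, 25, 30, 15, 26, 17, 19, 2, 31, 10, 23, 21, 34, 16, 1, 37, 27, 6, 9, 8, 13, 18, 20, 3, 32, 4, 11, 38, 28, 24, 22, 33, 0, 36, 5, 7, 12, 35]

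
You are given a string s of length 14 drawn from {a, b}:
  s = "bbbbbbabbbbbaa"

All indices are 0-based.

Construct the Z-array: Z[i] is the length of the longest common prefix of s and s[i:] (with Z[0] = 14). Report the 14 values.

[14, 5, 4, 3, 2, 1, 0, 5, 4, 3, 2, 1, 0, 0]

Z[0]=14
i=1: i≥r, start 0; Z[1]=5 scan→box=[1,6)
i=2: min(r-i=4, Z[1]=5)=4; Z[2]=4
i=3: min(r-i=3, Z[2]=4)=3; Z[3]=3
i=4: min(r-i=2, Z[3]=3)=2; Z[4]=2
i=5: min(r-i=1, Z[4]=2)=1; Z[5]=1
i=6: i≥r, start 0; Z[6]=0
i=7: i≥r, start 0; Z[7]=5 scan→box=[7,12)
i=8: min(r-i=4, Z[1]=5)=4; Z[8]=4
i=9: min(r-i=3, Z[2]=4)=3; Z[9]=3
i=10: min(r-i=2, Z[3]=3)=2; Z[10]=2
i=11: min(r-i=1, Z[4]=2)=1; Z[11]=1
i=12: i≥r, start 0; Z[12]=0
i=13: i≥r, start 0; Z[13]=0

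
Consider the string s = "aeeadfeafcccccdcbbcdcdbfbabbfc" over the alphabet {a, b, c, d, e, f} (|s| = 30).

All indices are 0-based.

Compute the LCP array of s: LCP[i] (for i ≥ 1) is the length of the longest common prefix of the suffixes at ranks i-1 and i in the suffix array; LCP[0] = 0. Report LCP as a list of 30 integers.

sorted suffixes:
  #0 SA[0]=25  'abbfc'
  #1 SA[1]=3  'adfeafcccccdcbbcdcdbfbabbfc'
  #2 SA[2]=0  'aeeadfeafcccccdcbbcdcdbfbabbfc'
  #3 SA[3]=7  'afcccccdcbbcdcdbfbabbfc'
  #4 SA[4]=24  'babbfc'
  #5 SA[5]=16  'bbcdcdbfbabbfc'
  #6 SA[6]=26  'bbfc'
  #7 SA[7]=17  'bcdcdbfbabbfc'
  #8 SA[8]=22  'bfbabbfc'
  #9 SA[9]=27  'bfc'
  #10 SA[10]=29  'c'
  #11 SA[11]=15  'cbbcdcdbfbabbfc'
  #12 SA[12]=9  'cccccdcbbcdcdbfbabbfc'
  #13 SA[13]=10  'ccccdcbbcdcdbfbabbfc'
  #14 SA[14]=11  'cccdcbbcdcdbfbabbfc'
  #15 SA[15]=12  'ccdcbbcdcdbfbabbfc'
  #16 SA[16]=20  'cdbfbabbfc'
  #17 SA[17]=13  'cdcbbcdcdbfbabbfc'
  #18 SA[18]=18  'cdcdbfbabbfc'
  #19 SA[19]=21  'dbfbabbfc'
  #20 SA[20]=14  'dcbbcdcdbfbabbfc'
  #21 SA[21]=19  'dcdbfbabbfc'
  #22 SA[22]=4  'dfeafcccccdcbbcdcdbfbabbfc'
  #23 SA[23]=2  'eadfeafcccccdcbbcdcdbfbabbfc'
  #24 SA[24]=6  'eafcccccdcbbcdcdbfbabbfc'
  #25 SA[25]=1  'eeadfeafcccccdcbbcdcdbfbabbfc'
  #26 SA[26]=23  'fbabbfc'
  #27 SA[27]=28  'fc'
  #28 SA[28]=8  'fcccccdcbbcdcdbfbabbfc'
  #29 SA[29]=5  'feafcccccdcbbcdcdbfbabbfc'

SA = [25, 3, 0, 7, 24, 16, 26, 17, 22, 27, 29, 15, 9, 10, 11, 12, 20, 13, 18, 21, 14, 19, 4, 2, 6, 1, 23, 28, 8, 5]
rank  pair      lcp
   1  s[25:],s[3:]  1  'a'
   2  s[3:],s[0:]  1  'a'
   3  s[0:],s[7:]  1  'a'
   4  s[7:],s[24:]  0  ''
   5  s[24:],s[16:]  1  'b'
   6  s[16:],s[26:]  2  'bb'
   7  s[26:],s[17:]  1  'b'
   8  s[17:],s[22:]  1  'b'
   9  s[22:],s[27:]  2  'bf'
  10  s[27:],s[29:]  0  ''
  11  s[29:],s[15:]  1  'c'
  12  s[15:],s[9:]  1  'c'
  13  s[9:],s[10:]  4  'cccc'
  14  s[10:],s[11:]  3  'ccc'
  15  s[11:],s[12:]  2  'cc'
  16  s[12:],s[20:]  1  'c'
  17  s[20:],s[13:]  2  'cd'
  18  s[13:],s[18:]  3  'cdc'
  19  s[18:],s[21:]  0  ''
  20  s[21:],s[14:]  1  'd'
  21  s[14:],s[19:]  2  'dc'
  22  s[19:],s[4:]  1  'd'
  23  s[4:],s[2:]  0  ''
  24  s[2:],s[6:]  2  'ea'
  25  s[6:],s[1:]  1  'e'
  26  s[1:],s[23:]  0  ''
  27  s[23:],s[28:]  1  'f'
  28  s[28:],s[8:]  2  'fc'
  29  s[8:],s[5:]  1  'f'

[0, 1, 1, 1, 0, 1, 2, 1, 1, 2, 0, 1, 1, 4, 3, 2, 1, 2, 3, 0, 1, 2, 1, 0, 2, 1, 0, 1, 2, 1]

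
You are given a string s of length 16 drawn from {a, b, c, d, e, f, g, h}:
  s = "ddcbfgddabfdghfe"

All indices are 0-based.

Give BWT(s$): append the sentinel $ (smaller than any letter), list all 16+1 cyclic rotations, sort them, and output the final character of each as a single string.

edacdddg$ffbhbfdg

rank  rotation           last
    0  $ddcbfgddabfdghfe  e
    1  abfdghfe$ddcbfgdd  d
    2  bfdghfe$ddcbfgdda  a
    3  bfgddabfdghfe$ddc  c
    4  cbfgddabfdghfe$dd  d
    5  dabfdghfe$ddcbfgd  d
    6  dcbfgddabfdghfe$d  d
    7  ddabfdghfe$ddcbfg  g
    8  ddcbfgddabfdghfe$  $
    9  dghfe$ddcbfgddabf  f
   10  e$ddcbfgddabfdghf  f
   11  fdghfe$ddcbfgddab  b
   12  fe$ddcbfgddabfdgh  h
   13  fgddabfdghfe$ddcb  b
   14  gddabfdghfe$ddcbf  f
   15  ghfe$ddcbfgddabfd  d
   16  hfe$ddcbfgddabfdg  g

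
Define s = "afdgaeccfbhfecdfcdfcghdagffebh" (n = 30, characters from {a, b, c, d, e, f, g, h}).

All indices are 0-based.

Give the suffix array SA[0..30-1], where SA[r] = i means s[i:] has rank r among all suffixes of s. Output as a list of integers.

[4, 0, 23, 28, 9, 6, 13, 16, 7, 19, 22, 14, 17, 2, 27, 5, 12, 8, 15, 18, 1, 26, 11, 25, 3, 24, 20, 29, 21, 10]

rank→(start, suffix):
  0 → (4, 'aeccfbhfecdfcdfcghdagffebh')
  1 → (0, 'afdgaeccfbhfecdfcdfcghdagffebh')
  2 → (23, 'agffebh')
  3 → (28, 'bh')
  4 → (9, 'bhfecdfcdfcghdagffebh')
  5 → (6, 'ccfbhfecdfcdfcghdagffebh')
  6 → (13, 'cdfcdfcghdagffebh')
  7 → (16, 'cdfcghdagffebh')
  8 → (7, 'cfbhfecdfcdfcghdagffebh')
  9 → (19, 'cghdagffebh')
  10 → (22, 'dagffebh')
  11 → (14, 'dfcdfcghdagffebh')
  12 → (17, 'dfcghdagffebh')
  13 → (2, 'dgaeccfbhfecdfcdfcghdagffebh')
  14 → (27, 'ebh')
  15 → (5, 'eccfbhfecdfcdfcghdagffebh')
  16 → (12, 'ecdfcdfcghdagffebh')
  17 → (8, 'fbhfecdfcdfcghdagffebh')
  18 → (15, 'fcdfcghdagffebh')
  19 → (18, 'fcghdagffebh')
  20 → (1, 'fdgaeccfbhfecdfcdfcghdagffebh')
  21 → (26, 'febh')
  22 → (11, 'fecdfcdfcghdagffebh')
  23 → (25, 'ffebh')
  24 → (3, 'gaeccfbhfecdfcdfcghdagffebh')
  25 → (24, 'gffebh')
  26 → (20, 'ghdagffebh')
  27 → (29, 'h')
  28 → (21, 'hdagffebh')
  29 → (10, 'hfecdfcdfcghdagffebh')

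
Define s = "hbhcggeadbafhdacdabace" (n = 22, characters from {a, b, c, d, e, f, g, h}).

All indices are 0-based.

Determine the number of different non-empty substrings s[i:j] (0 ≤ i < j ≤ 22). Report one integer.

rank→(start, suffix):
  0 → (17, 'abace')
  1 → (14, 'acdabace')
  2 → (19, 'ace')
  3 → (7, 'adbafhdacdabace')
  4 → (10, 'afhdacdabace')
  5 → (18, 'bace')
  6 → (9, 'bafhdacdabace')
  7 → (1, 'bhcggeadbafhdacdabace')
  8 → (15, 'cdabace')
  9 → (20, 'ce')
  10 → (3, 'cggeadbafhdacdabace')
  11 → (16, 'dabace')
  12 → (13, 'dacdabace')
  13 → (8, 'dbafhdacdabace')
  14 → (21, 'e')
  15 → (6, 'eadbafhdacdabace')
  16 → (11, 'fhdacdabace')
  17 → (5, 'geadbafhdacdabace')
  18 → (4, 'ggeadbafhdacdabace')
  19 → (0, 'hbhcggeadbafhdacdabace')
  20 → (2, 'hcggeadbafhdacdabace')
  21 → (12, 'hdacdabace')

SA = [17, 14, 19, 7, 10, 18, 9, 1, 15, 20, 3, 16, 13, 8, 21, 6, 11, 5, 4, 0, 2, 12]
i: (SA[i-1],SA[i]) lcp shared
  1: (17,14) 1 'a'
  2: (14,19) 2 'ac'
  3: (19,7) 1 'a'
  4: (7,10) 1 'a'
  5: (10,18) 0 ''
  6: (18,9) 2 'ba'
  7: (9,1) 1 'b'
  8: (1,15) 0 ''
  9: (15,20) 1 'c'
  10: (20,3) 1 'c'
  11: (3,16) 0 ''
  12: (16,13) 2 'da'
  13: (13,8) 1 'd'
  14: (8,21) 0 ''
  15: (21,6) 1 'e'
  16: (6,11) 0 ''
  17: (11,5) 0 ''
  18: (5,4) 1 'g'
  19: (4,0) 0 ''
  20: (0,2) 1 'h'
  21: (2,12) 1 'h'

n(n+1)/2 = 22·23/2 = 253
Σ LCP = 0 + 1 + 2 + 1 + 1 + 0 + 2 + 1 + 0 + 1 + 1 + 0 + 2 + 1 + 0 + 1 + 0 + 0 + 1 + 0 + 1 + 1 = 17
distinct = 253 − 17 = 236

236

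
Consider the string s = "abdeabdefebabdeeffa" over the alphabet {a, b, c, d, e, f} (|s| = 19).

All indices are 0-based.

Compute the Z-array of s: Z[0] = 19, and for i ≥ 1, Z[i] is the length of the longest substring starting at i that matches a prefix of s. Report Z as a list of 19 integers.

Z[0]=19
i=1: outside box; Z[1]=0
i=2: outside box; Z[2]=0
i=3: outside box; Z[3]=0
i=4: outside box; Z[4]=4 scan→box=[4,8)
i=5: min(r-i=3, Z[1]=0)=0; Z[5]=0
i=6: min(r-i=2, Z[2]=0)=0; Z[6]=0
i=7: min(r-i=1, Z[3]=0)=0; Z[7]=0
i=8: outside box; Z[8]=0
i=9: outside box; Z[9]=0
i=10: outside box; Z[10]=0
i=11: outside box; Z[11]=4 scan→box=[11,15)
i=12: min(r-i=3, Z[1]=0)=0; Z[12]=0
i=13: min(r-i=2, Z[2]=0)=0; Z[13]=0
i=14: min(r-i=1, Z[3]=0)=0; Z[14]=0
i=15: outside box; Z[15]=0
i=16: outside box; Z[16]=0
i=17: outside box; Z[17]=0
i=18: outside box; Z[18]=1 scan→box=[18,19)

[19, 0, 0, 0, 4, 0, 0, 0, 0, 0, 0, 4, 0, 0, 0, 0, 0, 0, 1]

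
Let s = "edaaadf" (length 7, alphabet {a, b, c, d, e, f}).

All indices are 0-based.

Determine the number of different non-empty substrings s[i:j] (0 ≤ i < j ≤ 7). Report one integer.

24

rank | idx | suffix
   0 |   2 | aaadf
   1 |   3 | aadf
   2 |   4 | adf
   3 |   1 | daaadf
   4 |   5 | df
   5 |   0 | edaaadf
   6 |   6 | f

SA = [2, 3, 4, 1, 5, 0, 6]
i: (SA[i-1],SA[i]) lcp shared
  1: (2,3) 2 'aa'
  2: (3,4) 1 'a'
  3: (4,1) 0 ''
  4: (1,5) 1 'd'
  5: (5,0) 0 ''
  6: (0,6) 0 ''

n(n+1)/2 = 7·8/2 = 28
Σ LCP = 0 + 2 + 1 + 0 + 1 + 0 + 0 = 4
distinct = 28 − 4 = 24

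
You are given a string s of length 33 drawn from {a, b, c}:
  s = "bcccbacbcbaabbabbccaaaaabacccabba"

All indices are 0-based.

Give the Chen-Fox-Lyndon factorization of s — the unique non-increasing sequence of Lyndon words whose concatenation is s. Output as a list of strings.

["bccc", "b", "acbcb", "aabbabbcc", "aaaaabacccabb", "a"]

emit factor 1: 'bccc' (i=0, period=4)
emit factor 2: 'b' (i=4, period=1)
emit factor 3: 'acbcb' (i=5, period=5)
emit factor 4: 'aabbabbcc' (i=10, period=9)
emit factor 5: 'aaaaabacccabb' (i=19, period=13)
emit factor 6: 'a' (i=32, period=1)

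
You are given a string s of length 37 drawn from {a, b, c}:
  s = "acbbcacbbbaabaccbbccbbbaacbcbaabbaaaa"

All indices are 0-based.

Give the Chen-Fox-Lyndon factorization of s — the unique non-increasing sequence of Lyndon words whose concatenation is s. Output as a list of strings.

["acbbc", "acbbb", "aabaccbbccbbbaacbcbaabb", "a", "a", "a", "a"]

emit factor 1: 'acbbc' (i=0, period=5)
emit factor 2: 'acbbb' (i=5, period=5)
emit factor 3: 'aabaccbbccbbbaacbcbaabb' (i=10, period=23)
emit factor 4: 'a' (i=33, period=1)
emit factor 5: 'a' (i=34, period=1)
emit factor 6: 'a' (i=35, period=1)
emit factor 7: 'a' (i=36, period=1)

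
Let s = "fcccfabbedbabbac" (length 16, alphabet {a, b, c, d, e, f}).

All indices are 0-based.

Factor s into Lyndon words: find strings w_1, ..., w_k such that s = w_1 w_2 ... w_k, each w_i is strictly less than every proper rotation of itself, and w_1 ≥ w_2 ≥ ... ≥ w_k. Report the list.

emit factor 1: 'f' (i=0, period=1)
emit factor 2: 'cccf' (i=1, period=4)
emit factor 3: 'abbedb' (i=5, period=6)
emit factor 4: 'abbac' (i=11, period=5)

["f", "cccf", "abbedb", "abbac"]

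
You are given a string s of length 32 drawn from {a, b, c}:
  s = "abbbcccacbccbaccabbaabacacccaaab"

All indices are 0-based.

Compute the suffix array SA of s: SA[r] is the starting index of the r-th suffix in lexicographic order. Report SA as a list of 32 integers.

[28, 29, 19, 30, 20, 16, 0, 22, 7, 13, 24, 31, 18, 21, 12, 17, 1, 2, 9, 3, 27, 15, 6, 23, 11, 8, 26, 14, 5, 10, 25, 4]

rank→(start, suffix):
  0 → (28, 'aaab')
  1 → (29, 'aab')
  2 → (19, 'aabacacccaaab')
  3 → (30, 'ab')
  4 → (20, 'abacacccaaab')
  5 → (16, 'abbaabacacccaaab')
  6 → (0, 'abbbcccacbccbaccabbaabacacccaaab')
  7 → (22, 'acacccaaab')
  8 → (7, 'acbccbaccabbaabacacccaaab')
  9 → (13, 'accabbaabacacccaaab')
  10 → (24, 'acccaaab')
  11 → (31, 'b')
  12 → (18, 'baabacacccaaab')
  13 → (21, 'bacacccaaab')
  14 → (12, 'baccabbaabacacccaaab')
  15 → (17, 'bbaabacacccaaab')
  16 → (1, 'bbbcccacbccbaccabbaabacacccaaab')
  17 → (2, 'bbcccacbccbaccabbaabacacccaaab')
  18 → (9, 'bccbaccabbaabacacccaaab')
  19 → (3, 'bcccacbccbaccabbaabacacccaaab')
  20 → (27, 'caaab')
  21 → (15, 'cabbaabacacccaaab')
  22 → (6, 'cacbccbaccabbaabacacccaaab')
  23 → (23, 'cacccaaab')
  24 → (11, 'cbaccabbaabacacccaaab')
  25 → (8, 'cbccbaccabbaabacacccaaab')
  26 → (26, 'ccaaab')
  27 → (14, 'ccabbaabacacccaaab')
  28 → (5, 'ccacbccbaccabbaabacacccaaab')
  29 → (10, 'ccbaccabbaabacacccaaab')
  30 → (25, 'cccaaab')
  31 → (4, 'cccacbccbaccabbaabacacccaaab')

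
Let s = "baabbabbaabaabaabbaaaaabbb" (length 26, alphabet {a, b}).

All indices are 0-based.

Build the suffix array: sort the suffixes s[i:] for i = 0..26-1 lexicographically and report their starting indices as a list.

[18, 19, 20, 8, 11, 14, 1, 21, 9, 12, 15, 5, 2, 22, 25, 17, 7, 10, 13, 0, 4, 24, 16, 6, 3, 23]

rank→(start, suffix):
  0 → (18, 'aaaaabbb')
  1 → (19, 'aaaabbb')
  2 → (20, 'aaabbb')
  3 → (8, 'aabaabaabbaaaaabbb')
  4 → (11, 'aabaabbaaaaabbb')
  5 → (14, 'aabbaaaaabbb')
  6 → (1, 'aabbabbaabaabaabbaaaaabbb')
  7 → (21, 'aabbb')
  8 → (9, 'abaabaabbaaaaabbb')
  9 → (12, 'abaabbaaaaabbb')
  10 → (15, 'abbaaaaabbb')
  11 → (5, 'abbaabaabaabbaaaaabbb')
  12 → (2, 'abbabbaabaabaabbaaaaabbb')
  13 → (22, 'abbb')
  14 → (25, 'b')
  15 → (17, 'baaaaabbb')
  16 → (7, 'baabaabaabbaaaaabbb')
  17 → (10, 'baabaabbaaaaabbb')
  18 → (13, 'baabbaaaaabbb')
  19 → (0, 'baabbabbaabaabaabbaaaaabbb')
  20 → (4, 'babbaabaabaabbaaaaabbb')
  21 → (24, 'bb')
  22 → (16, 'bbaaaaabbb')
  23 → (6, 'bbaabaabaabbaaaaabbb')
  24 → (3, 'bbabbaabaabaabbaaaaabbb')
  25 → (23, 'bbb')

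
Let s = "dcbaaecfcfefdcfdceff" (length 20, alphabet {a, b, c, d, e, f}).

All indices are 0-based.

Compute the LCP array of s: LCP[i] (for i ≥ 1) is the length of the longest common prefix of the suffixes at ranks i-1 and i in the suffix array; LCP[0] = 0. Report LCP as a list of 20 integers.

sorted suffixes:
  #0 SA[0]=3  'aaecfcfefdcfdceff'
  #1 SA[1]=4  'aecfcfefdcfdceff'
  #2 SA[2]=2  'baaecfcfefdcfdceff'
  #3 SA[3]=1  'cbaaecfcfefdcfdceff'
  #4 SA[4]=16  'ceff'
  #5 SA[5]=6  'cfcfefdcfdceff'
  #6 SA[6]=13  'cfdceff'
  #7 SA[7]=8  'cfefdcfdceff'
  #8 SA[8]=0  'dcbaaecfcfefdcfdceff'
  #9 SA[9]=15  'dceff'
  #10 SA[10]=12  'dcfdceff'
  #11 SA[11]=5  'ecfcfefdcfdceff'
  #12 SA[12]=10  'efdcfdceff'
  #13 SA[13]=17  'eff'
  #14 SA[14]=19  'f'
  #15 SA[15]=7  'fcfefdcfdceff'
  #16 SA[16]=14  'fdceff'
  #17 SA[17]=11  'fdcfdceff'
  #18 SA[18]=9  'fefdcfdceff'
  #19 SA[19]=18  'ff'

SA = [3, 4, 2, 1, 16, 6, 13, 8, 0, 15, 12, 5, 10, 17, 19, 7, 14, 11, 9, 18]
i: (SA[i-1],SA[i]) lcp shared
  1: (3,4) 1 'a'
  2: (4,2) 0 ''
  3: (2,1) 0 ''
  4: (1,16) 1 'c'
  5: (16,6) 1 'c'
  6: (6,13) 2 'cf'
  7: (13,8) 2 'cf'
  8: (8,0) 0 ''
  9: (0,15) 2 'dc'
  10: (15,12) 2 'dc'
  11: (12,5) 0 ''
  12: (5,10) 1 'e'
  13: (10,17) 2 'ef'
  14: (17,19) 0 ''
  15: (19,7) 1 'f'
  16: (7,14) 1 'f'
  17: (14,11) 3 'fdc'
  18: (11,9) 1 'f'
  19: (9,18) 1 'f'

[0, 1, 0, 0, 1, 1, 2, 2, 0, 2, 2, 0, 1, 2, 0, 1, 1, 3, 1, 1]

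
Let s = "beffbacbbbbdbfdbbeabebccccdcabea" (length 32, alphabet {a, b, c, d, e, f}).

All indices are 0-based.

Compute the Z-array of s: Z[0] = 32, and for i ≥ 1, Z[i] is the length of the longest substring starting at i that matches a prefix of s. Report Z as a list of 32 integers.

[32, 0, 0, 0, 1, 0, 0, 1, 1, 1, 1, 0, 1, 0, 0, 1, 2, 0, 0, 2, 0, 1, 0, 0, 0, 0, 0, 0, 0, 2, 0, 0]

Z[0]=32
i=1: fresh scan; Z[1]=0
i=2: fresh scan; Z[2]=0
i=3: fresh scan; Z[3]=0
i=4: fresh scan; Z[4]=1 scan→box=[4,5)
i=5: fresh scan; Z[5]=0
i=6: fresh scan; Z[6]=0
i=7: fresh scan; Z[7]=1 scan→box=[7,8)
i=8: fresh scan; Z[8]=1 scan→box=[8,9)
i=9: fresh scan; Z[9]=1 scan→box=[9,10)
i=10: fresh scan; Z[10]=1 scan→box=[10,11)
i=11: fresh scan; Z[11]=0
i=12: fresh scan; Z[12]=1 scan→box=[12,13)
i=13: fresh scan; Z[13]=0
i=14: fresh scan; Z[14]=0
i=15: fresh scan; Z[15]=1 scan→box=[15,16)
i=16: fresh scan; Z[16]=2 scan→box=[16,18)
i=17: min(r-i=1, Z[1]=0)=0; Z[17]=0
i=18: fresh scan; Z[18]=0
i=19: fresh scan; Z[19]=2 scan→box=[19,21)
i=20: min(r-i=1, Z[1]=0)=0; Z[20]=0
i=21: fresh scan; Z[21]=1 scan→box=[21,22)
i=22: fresh scan; Z[22]=0
i=23: fresh scan; Z[23]=0
i=24: fresh scan; Z[24]=0
i=25: fresh scan; Z[25]=0
i=26: fresh scan; Z[26]=0
i=27: fresh scan; Z[27]=0
i=28: fresh scan; Z[28]=0
i=29: fresh scan; Z[29]=2 scan→box=[29,31)
i=30: min(r-i=1, Z[1]=0)=0; Z[30]=0
i=31: fresh scan; Z[31]=0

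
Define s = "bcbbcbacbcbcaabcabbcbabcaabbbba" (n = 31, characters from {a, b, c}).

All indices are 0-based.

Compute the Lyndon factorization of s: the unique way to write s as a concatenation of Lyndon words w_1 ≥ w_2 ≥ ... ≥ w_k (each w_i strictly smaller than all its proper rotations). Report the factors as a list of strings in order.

emit factor 1: 'bc' (i=0, period=2)
emit factor 2: 'bbc' (i=2, period=3)
emit factor 3: 'b' (i=5, period=1)
emit factor 4: 'acbcbc' (i=6, period=6)
emit factor 5: 'aabcabbcbabc' (i=12, period=12)
emit factor 6: 'aabbbb' (i=24, period=6)
emit factor 7: 'a' (i=30, period=1)

["bc", "bbc", "b", "acbcbc", "aabcabbcbabc", "aabbbb", "a"]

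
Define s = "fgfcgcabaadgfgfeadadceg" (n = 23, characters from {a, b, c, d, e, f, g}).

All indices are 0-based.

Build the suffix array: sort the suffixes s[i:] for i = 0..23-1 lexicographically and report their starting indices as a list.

[8, 6, 16, 18, 9, 7, 5, 20, 3, 17, 19, 10, 15, 21, 2, 14, 0, 12, 22, 4, 1, 13, 11]

rank | idx | suffix
   0 |   8 | aadgfgfeadadceg
   1 |   6 | abaadgfgfeadadceg
   2 |  16 | adadceg
   3 |  18 | adceg
   4 |   9 | adgfgfeadadceg
   5 |   7 | baadgfgfeadadceg
   6 |   5 | cabaadgfgfeadadceg
   7 |  20 | ceg
   8 |   3 | cgcabaadgfgfeadadceg
   9 |  17 | dadceg
  10 |  19 | dceg
  11 |  10 | dgfgfeadadceg
  12 |  15 | eadadceg
  13 |  21 | eg
  14 |   2 | fcgcabaadgfgfeadadceg
  15 |  14 | feadadceg
  16 |   0 | fgfcgcabaadgfgfeadadceg
  17 |  12 | fgfeadadceg
  18 |  22 | g
  19 |   4 | gcabaadgfgfeadadceg
  20 |   1 | gfcgcabaadgfgfeadadceg
  21 |  13 | gfeadadceg
  22 |  11 | gfgfeadadceg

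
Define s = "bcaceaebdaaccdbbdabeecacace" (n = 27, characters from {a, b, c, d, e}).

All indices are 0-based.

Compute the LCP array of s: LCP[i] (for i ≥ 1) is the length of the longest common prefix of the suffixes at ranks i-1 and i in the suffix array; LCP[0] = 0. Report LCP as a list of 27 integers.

rank→(start, suffix):
  0 → (9, 'aaccdbbdabeecacace')
  1 → (17, 'abeecacace')
  2 → (22, 'acace')
  3 → (10, 'accdbbdabeecacace')
  4 → (24, 'ace')
  5 → (2, 'aceaebdaaccdbbdabeecacace')
  6 → (5, 'aebdaaccdbbdabeecacace')
  7 → (14, 'bbdabeecacace')
  8 → (0, 'bcaceaebdaaccdbbdabeecacace')
  9 → (7, 'bdaaccdbbdabeecacace')
  10 → (15, 'bdabeecacace')
  11 → (18, 'beecacace')
  12 → (21, 'cacace')
  13 → (23, 'cace')
  14 → (1, 'caceaebdaaccdbbdabeecacace')
  15 → (11, 'ccdbbdabeecacace')
  16 → (12, 'cdbbdabeecacace')
  17 → (25, 'ce')
  18 → (3, 'ceaebdaaccdbbdabeecacace')
  19 → (8, 'daaccdbbdabeecacace')
  20 → (16, 'dabeecacace')
  21 → (13, 'dbbdabeecacace')
  22 → (26, 'e')
  23 → (4, 'eaebdaaccdbbdabeecacace')
  24 → (6, 'ebdaaccdbbdabeecacace')
  25 → (20, 'ecacace')
  26 → (19, 'eecacace')

SA = [9, 17, 22, 10, 24, 2, 5, 14, 0, 7, 15, 18, 21, 23, 1, 11, 12, 25, 3, 8, 16, 13, 26, 4, 6, 20, 19]
rank  pair      lcp
   1  s[9:],s[17:]  1  'a'
   2  s[17:],s[22:]  1  'a'
   3  s[22:],s[10:]  2  'ac'
   4  s[10:],s[24:]  2  'ac'
   5  s[24:],s[2:]  3  'ace'
   6  s[2:],s[5:]  1  'a'
   7  s[5:],s[14:]  0  ''
   8  s[14:],s[0:]  1  'b'
   9  s[0:],s[7:]  1  'b'
  10  s[7:],s[15:]  3  'bda'
  11  s[15:],s[18:]  1  'b'
  12  s[18:],s[21:]  0  ''
  13  s[21:],s[23:]  3  'cac'
  14  s[23:],s[1:]  4  'cace'
  15  s[1:],s[11:]  1  'c'
  16  s[11:],s[12:]  1  'c'
  17  s[12:],s[25:]  1  'c'
  18  s[25:],s[3:]  2  'ce'
  19  s[3:],s[8:]  0  ''
  20  s[8:],s[16:]  2  'da'
  21  s[16:],s[13:]  1  'd'
  22  s[13:],s[26:]  0  ''
  23  s[26:],s[4:]  1  'e'
  24  s[4:],s[6:]  1  'e'
  25  s[6:],s[20:]  1  'e'
  26  s[20:],s[19:]  1  'e'

[0, 1, 1, 2, 2, 3, 1, 0, 1, 1, 3, 1, 0, 3, 4, 1, 1, 1, 2, 0, 2, 1, 0, 1, 1, 1, 1]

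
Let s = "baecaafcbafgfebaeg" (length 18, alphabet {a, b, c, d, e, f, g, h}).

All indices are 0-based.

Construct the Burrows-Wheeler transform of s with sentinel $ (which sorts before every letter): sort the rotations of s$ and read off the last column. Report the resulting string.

rank  rotation             last
    0  $baecaafcbafgfebaeg  g
    1  aafcbafgfebaeg$baec  c
    2  aecaafcbafgfebaeg$b  b
    3  aeg$baecaafcbafgfeb  b
    4  afcbafgfebaeg$baeca  a
    5  afgfebaeg$baecaafcb  b
    6  baecaafcbafgfebaeg$  $
    7  baeg$baecaafcbafgfe  e
    8  bafgfebaeg$baecaafc  c
    9  caafcbafgfebaeg$bae  e
   10  cbafgfebaeg$baecaaf  f
   11  ebaeg$baecaafcbafgf  f
   12  ecaafcbafgfebaeg$ba  a
   13  eg$baecaafcbafgfeba  a
   14  fcbafgfebaeg$baecaa  a
   15  febaeg$baecaafcbafg  g
   16  fgfebaeg$baecaafcba  a
   17  g$baecaafcbafgfebae  e
   18  gfebaeg$baecaafcbaf  f

gcbbab$eceffaaagaef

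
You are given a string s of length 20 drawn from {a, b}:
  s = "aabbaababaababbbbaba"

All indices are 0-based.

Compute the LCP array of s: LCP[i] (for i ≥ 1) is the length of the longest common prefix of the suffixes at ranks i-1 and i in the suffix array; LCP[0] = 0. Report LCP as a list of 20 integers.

[0, 1, 5, 3, 1, 3, 3, 4, 2, 3, 0, 2, 6, 2, 4, 3, 1, 3, 2, 3]

rank→(start, suffix):
  0 → (19, 'a')
  1 → (4, 'aababaababbbbaba')
  2 → (9, 'aababbbbaba')
  3 → (0, 'aabbaababaababbbbaba')
  4 → (17, 'aba')
  5 → (7, 'abaababbbbaba')
  6 → (5, 'ababaababbbbaba')
  7 → (10, 'ababbbbaba')
  8 → (1, 'abbaababaababbbbaba')
  9 → (12, 'abbbbaba')
  10 → (18, 'ba')
  11 → (3, 'baababaababbbbaba')
  12 → (8, 'baababbbbaba')
  13 → (16, 'baba')
  14 → (6, 'babaababbbbaba')
  15 → (11, 'babbbbaba')
  16 → (2, 'bbaababaababbbbaba')
  17 → (15, 'bbaba')
  18 → (14, 'bbbaba')
  19 → (13, 'bbbbaba')

SA = [19, 4, 9, 0, 17, 7, 5, 10, 1, 12, 18, 3, 8, 16, 6, 11, 2, 15, 14, 13]
rank  pair      lcp
   1  s[19:],s[4:]  1  'a'
   2  s[4:],s[9:]  5  'aabab'
   3  s[9:],s[0:]  3  'aab'
   4  s[0:],s[17:]  1  'a'
   5  s[17:],s[7:]  3  'aba'
   6  s[7:],s[5:]  3  'aba'
   7  s[5:],s[10:]  4  'abab'
   8  s[10:],s[1:]  2  'ab'
   9  s[1:],s[12:]  3  'abb'
  10  s[12:],s[18:]  0  ''
  11  s[18:],s[3:]  2  'ba'
  12  s[3:],s[8:]  6  'baabab'
  13  s[8:],s[16:]  2  'ba'
  14  s[16:],s[6:]  4  'baba'
  15  s[6:],s[11:]  3  'bab'
  16  s[11:],s[2:]  1  'b'
  17  s[2:],s[15:]  3  'bba'
  18  s[15:],s[14:]  2  'bb'
  19  s[14:],s[13:]  3  'bbb'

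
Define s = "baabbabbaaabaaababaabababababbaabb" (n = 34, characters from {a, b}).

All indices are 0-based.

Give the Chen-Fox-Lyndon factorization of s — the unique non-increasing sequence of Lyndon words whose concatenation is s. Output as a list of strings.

emit factor 1: 'b' (i=0, period=1)
emit factor 2: 'aabbabb' (i=1, period=7)
emit factor 3: 'aaabaaababaabababababbaabb' (i=8, period=26)

["b", "aabbabb", "aaabaaababaabababababbaabb"]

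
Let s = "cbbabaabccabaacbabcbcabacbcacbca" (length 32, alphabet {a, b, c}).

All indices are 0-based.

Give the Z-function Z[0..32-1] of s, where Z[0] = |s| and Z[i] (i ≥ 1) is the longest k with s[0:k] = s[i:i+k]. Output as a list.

Z[0]=32
i=1: i≥r, start 0; Z[1]=0
i=2: i≥r, start 0; Z[2]=0
i=3: i≥r, start 0; Z[3]=0
i=4: i≥r, start 0; Z[4]=0
i=5: i≥r, start 0; Z[5]=0
i=6: i≥r, start 0; Z[6]=0
i=7: i≥r, start 0; Z[7]=0
i=8: i≥r, start 0; Z[8]=1 extend→box=[8,9)
i=9: i≥r, start 0; Z[9]=1 extend→box=[9,10)
i=10: i≥r, start 0; Z[10]=0
i=11: i≥r, start 0; Z[11]=0
i=12: i≥r, start 0; Z[12]=0
i=13: i≥r, start 0; Z[13]=0
i=14: i≥r, start 0; Z[14]=2 extend→box=[14,16)
i=15: min(r-i=1, Z[1]=0)=0; Z[15]=0
i=16: i≥r, start 0; Z[16]=0
i=17: i≥r, start 0; Z[17]=0
i=18: i≥r, start 0; Z[18]=2 extend→box=[18,20)
i=19: min(r-i=1, Z[1]=0)=0; Z[19]=0
i=20: i≥r, start 0; Z[20]=1 extend→box=[20,21)
i=21: i≥r, start 0; Z[21]=0
i=22: i≥r, start 0; Z[22]=0
i=23: i≥r, start 0; Z[23]=0
i=24: i≥r, start 0; Z[24]=2 extend→box=[24,26)
i=25: min(r-i=1, Z[1]=0)=0; Z[25]=0
i=26: i≥r, start 0; Z[26]=1 extend→box=[26,27)
i=27: i≥r, start 0; Z[27]=0
i=28: i≥r, start 0; Z[28]=2 extend→box=[28,30)
i=29: min(r-i=1, Z[1]=0)=0; Z[29]=0
i=30: i≥r, start 0; Z[30]=1 extend→box=[30,31)
i=31: i≥r, start 0; Z[31]=0

[32, 0, 0, 0, 0, 0, 0, 0, 1, 1, 0, 0, 0, 0, 2, 0, 0, 0, 2, 0, 1, 0, 0, 0, 2, 0, 1, 0, 2, 0, 1, 0]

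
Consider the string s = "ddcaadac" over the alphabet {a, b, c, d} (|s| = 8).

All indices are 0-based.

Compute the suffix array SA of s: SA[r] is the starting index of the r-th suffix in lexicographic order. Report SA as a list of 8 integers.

sorted suffixes:
  #0 SA[0]=3  'aadac'
  #1 SA[1]=6  'ac'
  #2 SA[2]=4  'adac'
  #3 SA[3]=7  'c'
  #4 SA[4]=2  'caadac'
  #5 SA[5]=5  'dac'
  #6 SA[6]=1  'dcaadac'
  #7 SA[7]=0  'ddcaadac'

[3, 6, 4, 7, 2, 5, 1, 0]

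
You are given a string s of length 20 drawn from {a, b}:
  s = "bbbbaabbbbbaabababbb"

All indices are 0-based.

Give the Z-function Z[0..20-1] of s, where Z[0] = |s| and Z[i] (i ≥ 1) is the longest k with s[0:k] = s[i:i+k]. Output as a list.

Z[0]=20
i=1: fresh scan; Z[1]=3 extend→box=[1,4)
i=2: min(r-i=2, Z[1]=3)=2; Z[2]=2
i=3: min(r-i=1, Z[2]=2)=1; Z[3]=1
i=4: fresh scan; Z[4]=0
i=5: fresh scan; Z[5]=0
i=6: fresh scan; Z[6]=4 extend→box=[6,10)
i=7: min(r-i=3, Z[1]=3)=3; Z[7]=7 extend→box=[7,14)
i=8: min(r-i=6, Z[1]=3)=3; Z[8]=3
i=9: min(r-i=5, Z[2]=2)=2; Z[9]=2
i=10: min(r-i=4, Z[3]=1)=1; Z[10]=1
i=11: min(r-i=3, Z[4]=0)=0; Z[11]=0
i=12: min(r-i=2, Z[5]=0)=0; Z[12]=0
i=13: min(r-i=1, Z[6]=4)=1; Z[13]=1
i=14: fresh scan; Z[14]=0
i=15: fresh scan; Z[15]=1 extend→box=[15,16)
i=16: fresh scan; Z[16]=0
i=17: fresh scan; Z[17]=3 extend→box=[17,20)
i=18: min(r-i=2, Z[1]=3)=2; Z[18]=2
i=19: min(r-i=1, Z[2]=2)=1; Z[19]=1

[20, 3, 2, 1, 0, 0, 4, 7, 3, 2, 1, 0, 0, 1, 0, 1, 0, 3, 2, 1]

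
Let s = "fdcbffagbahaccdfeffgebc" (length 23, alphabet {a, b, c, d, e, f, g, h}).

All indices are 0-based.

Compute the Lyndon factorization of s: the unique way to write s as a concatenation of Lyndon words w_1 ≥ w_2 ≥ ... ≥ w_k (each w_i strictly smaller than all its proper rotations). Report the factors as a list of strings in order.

emit factor 1: 'f' (i=0, period=1)
emit factor 2: 'd' (i=1, period=1)
emit factor 3: 'c' (i=2, period=1)
emit factor 4: 'bff' (i=3, period=3)
emit factor 5: 'agbah' (i=6, period=5)
emit factor 6: 'accdfeffgebc' (i=11, period=12)

["f", "d", "c", "bff", "agbah", "accdfeffgebc"]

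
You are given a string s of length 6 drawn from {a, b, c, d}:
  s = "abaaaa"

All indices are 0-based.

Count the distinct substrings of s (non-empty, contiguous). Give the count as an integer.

rank | idx | suffix
   0 |   5 | a
   1 |   4 | aa
   2 |   3 | aaa
   3 |   2 | aaaa
   4 |   0 | abaaaa
   5 |   1 | baaaa

SA = [5, 4, 3, 2, 0, 1]
rank  pair      lcp
   1  s[5:],s[4:]  1  'a'
   2  s[4:],s[3:]  2  'aa'
   3  s[3:],s[2:]  3  'aaa'
   4  s[2:],s[0:]  1  'a'
   5  s[0:],s[1:]  0  ''

n(n+1)/2 = 6·7/2 = 21
Σ LCP = 0 + 1 + 2 + 3 + 1 + 0 = 7
distinct = 21 − 7 = 14

14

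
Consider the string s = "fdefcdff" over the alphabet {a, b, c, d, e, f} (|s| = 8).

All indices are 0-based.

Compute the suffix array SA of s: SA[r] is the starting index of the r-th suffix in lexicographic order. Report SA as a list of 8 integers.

[4, 1, 5, 2, 7, 3, 0, 6]

rank→(start, suffix):
  0 → (4, 'cdff')
  1 → (1, 'defcdff')
  2 → (5, 'dff')
  3 → (2, 'efcdff')
  4 → (7, 'f')
  5 → (3, 'fcdff')
  6 → (0, 'fdefcdff')
  7 → (6, 'ff')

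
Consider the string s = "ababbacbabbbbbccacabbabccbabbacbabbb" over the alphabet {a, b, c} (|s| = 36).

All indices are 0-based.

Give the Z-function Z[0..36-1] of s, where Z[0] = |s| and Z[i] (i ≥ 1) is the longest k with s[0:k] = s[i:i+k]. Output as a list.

[36, 0, 2, 0, 0, 1, 0, 0, 2, 0, 0, 0, 0, 0, 0, 0, 1, 0, 2, 0, 0, 2, 0, 0, 0, 0, 2, 0, 0, 1, 0, 0, 2, 0, 0, 0]

Z[0]=36
i=1: i≥r, start 0; Z[1]=0
i=2: i≥r, start 0; Z[2]=2 scan→box=[2,4)
i=3: min(r-i=1, Z[1]=0)=0; Z[3]=0
i=4: i≥r, start 0; Z[4]=0
i=5: i≥r, start 0; Z[5]=1 scan→box=[5,6)
i=6: i≥r, start 0; Z[6]=0
i=7: i≥r, start 0; Z[7]=0
i=8: i≥r, start 0; Z[8]=2 scan→box=[8,10)
i=9: min(r-i=1, Z[1]=0)=0; Z[9]=0
i=10: i≥r, start 0; Z[10]=0
i=11: i≥r, start 0; Z[11]=0
i=12: i≥r, start 0; Z[12]=0
i=13: i≥r, start 0; Z[13]=0
i=14: i≥r, start 0; Z[14]=0
i=15: i≥r, start 0; Z[15]=0
i=16: i≥r, start 0; Z[16]=1 scan→box=[16,17)
i=17: i≥r, start 0; Z[17]=0
i=18: i≥r, start 0; Z[18]=2 scan→box=[18,20)
i=19: min(r-i=1, Z[1]=0)=0; Z[19]=0
i=20: i≥r, start 0; Z[20]=0
i=21: i≥r, start 0; Z[21]=2 scan→box=[21,23)
i=22: min(r-i=1, Z[1]=0)=0; Z[22]=0
i=23: i≥r, start 0; Z[23]=0
i=24: i≥r, start 0; Z[24]=0
i=25: i≥r, start 0; Z[25]=0
i=26: i≥r, start 0; Z[26]=2 scan→box=[26,28)
i=27: min(r-i=1, Z[1]=0)=0; Z[27]=0
i=28: i≥r, start 0; Z[28]=0
i=29: i≥r, start 0; Z[29]=1 scan→box=[29,30)
i=30: i≥r, start 0; Z[30]=0
i=31: i≥r, start 0; Z[31]=0
i=32: i≥r, start 0; Z[32]=2 scan→box=[32,34)
i=33: min(r-i=1, Z[1]=0)=0; Z[33]=0
i=34: i≥r, start 0; Z[34]=0
i=35: i≥r, start 0; Z[35]=0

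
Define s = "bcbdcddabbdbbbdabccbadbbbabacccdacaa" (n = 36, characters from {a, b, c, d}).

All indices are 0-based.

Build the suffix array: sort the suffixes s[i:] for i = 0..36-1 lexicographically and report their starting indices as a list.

rank→(start, suffix):
  0 → (35, 'a')
  1 → (34, 'aa')
  2 → (25, 'abacccdacaa')
  3 → (7, 'abbdbbbdabccbadbbbabacccdacaa')
  4 → (15, 'abccbadbbbabacccdacaa')
  5 → (32, 'acaa')
  6 → (27, 'acccdacaa')
  7 → (20, 'adbbbabacccdacaa')
  8 → (24, 'babacccdacaa')
  9 → (26, 'bacccdacaa')
  10 → (19, 'badbbbabacccdacaa')
  11 → (23, 'bbabacccdacaa')
  12 → (22, 'bbbabacccdacaa')
  13 → (11, 'bbbdabccbadbbbabacccdacaa')
  14 → (12, 'bbdabccbadbbbabacccdacaa')
  15 → (8, 'bbdbbbdabccbadbbbabacccdacaa')
  16 → (0, 'bcbdcddabbdbbbdabccbadbbbabacccdacaa')
  17 → (16, 'bccbadbbbabacccdacaa')
  18 → (13, 'bdabccbadbbbabacccdacaa')
  19 → (9, 'bdbbbdabccbadbbbabacccdacaa')
  20 → (2, 'bdcddabbdbbbdabccbadbbbabacccdacaa')
  21 → (33, 'caa')
  22 → (18, 'cbadbbbabacccdacaa')
  23 → (1, 'cbdcddabbdbbbdabccbadbbbabacccdacaa')
  24 → (17, 'ccbadbbbabacccdacaa')
  25 → (28, 'cccdacaa')
  26 → (29, 'ccdacaa')
  27 → (30, 'cdacaa')
  28 → (4, 'cddabbdbbbdabccbadbbbabacccdacaa')
  29 → (6, 'dabbdbbbdabccbadbbbabacccdacaa')
  30 → (14, 'dabccbadbbbabacccdacaa')
  31 → (31, 'dacaa')
  32 → (21, 'dbbbabacccdacaa')
  33 → (10, 'dbbbdabccbadbbbabacccdacaa')
  34 → (3, 'dcddabbdbbbdabccbadbbbabacccdacaa')
  35 → (5, 'ddabbdbbbdabccbadbbbabacccdacaa')

[35, 34, 25, 7, 15, 32, 27, 20, 24, 26, 19, 23, 22, 11, 12, 8, 0, 16, 13, 9, 2, 33, 18, 1, 17, 28, 29, 30, 4, 6, 14, 31, 21, 10, 3, 5]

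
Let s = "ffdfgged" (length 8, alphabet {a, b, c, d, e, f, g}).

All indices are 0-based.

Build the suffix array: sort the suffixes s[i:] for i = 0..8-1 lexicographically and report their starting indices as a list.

sorted suffixes:
  #0 SA[0]=7  'd'
  #1 SA[1]=2  'dfgged'
  #2 SA[2]=6  'ed'
  #3 SA[3]=1  'fdfgged'
  #4 SA[4]=0  'ffdfgged'
  #5 SA[5]=3  'fgged'
  #6 SA[6]=5  'ged'
  #7 SA[7]=4  'gged'

[7, 2, 6, 1, 0, 3, 5, 4]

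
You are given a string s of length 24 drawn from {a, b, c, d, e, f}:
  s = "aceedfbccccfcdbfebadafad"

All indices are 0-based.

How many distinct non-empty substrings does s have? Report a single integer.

rank→(start, suffix):
  0 → (0, 'aceedfbccccfcdbfebadafad')
  1 → (22, 'ad')
  2 → (18, 'adafad')
  3 → (20, 'afad')
  4 → (17, 'badafad')
  5 → (6, 'bccccfcdbfebadafad')
  6 → (14, 'bfebadafad')
  7 → (7, 'ccccfcdbfebadafad')
  8 → (8, 'cccfcdbfebadafad')
  9 → (9, 'ccfcdbfebadafad')
  10 → (12, 'cdbfebadafad')
  11 → (1, 'ceedfbccccfcdbfebadafad')
  12 → (10, 'cfcdbfebadafad')
  13 → (23, 'd')
  14 → (19, 'dafad')
  15 → (13, 'dbfebadafad')
  16 → (4, 'dfbccccfcdbfebadafad')
  17 → (16, 'ebadafad')
  18 → (3, 'edfbccccfcdbfebadafad')
  19 → (2, 'eedfbccccfcdbfebadafad')
  20 → (21, 'fad')
  21 → (5, 'fbccccfcdbfebadafad')
  22 → (11, 'fcdbfebadafad')
  23 → (15, 'febadafad')

SA = [0, 22, 18, 20, 17, 6, 14, 7, 8, 9, 12, 1, 10, 23, 19, 13, 4, 16, 3, 2, 21, 5, 11, 15]
i: (SA[i-1],SA[i]) lcp shared
  1: (0,22) 1 'a'
  2: (22,18) 2 'ad'
  3: (18,20) 1 'a'
  4: (20,17) 0 ''
  5: (17,6) 1 'b'
  6: (6,14) 1 'b'
  7: (14,7) 0 ''
  8: (7,8) 3 'ccc'
  9: (8,9) 2 'cc'
  10: (9,12) 1 'c'
  11: (12,1) 1 'c'
  12: (1,10) 1 'c'
  13: (10,23) 0 ''
  14: (23,19) 1 'd'
  15: (19,13) 1 'd'
  16: (13,4) 1 'd'
  17: (4,16) 0 ''
  18: (16,3) 1 'e'
  19: (3,2) 1 'e'
  20: (2,21) 0 ''
  21: (21,5) 1 'f'
  22: (5,11) 1 'f'
  23: (11,15) 1 'f'

n(n+1)/2 = 24·25/2 = 300
Σ LCP = 0 + 1 + 2 + 1 + 0 + 1 + 1 + 0 + 3 + 2 + 1 + 1 + 1 + 0 + 1 + 1 + 1 + 0 + 1 + 1 + 0 + 1 + 1 + 1 = 22
distinct = 300 − 22 = 278

278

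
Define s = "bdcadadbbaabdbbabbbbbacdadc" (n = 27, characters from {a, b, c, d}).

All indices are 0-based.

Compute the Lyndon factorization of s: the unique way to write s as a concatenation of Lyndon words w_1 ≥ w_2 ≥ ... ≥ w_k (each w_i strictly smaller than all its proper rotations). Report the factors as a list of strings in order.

emit factor 1: 'bdc' (i=0, period=3)
emit factor 2: 'adadbb' (i=3, period=6)
emit factor 3: 'aabdbbabbbbbacdadc' (i=9, period=18)

["bdc", "adadbb", "aabdbbabbbbbacdadc"]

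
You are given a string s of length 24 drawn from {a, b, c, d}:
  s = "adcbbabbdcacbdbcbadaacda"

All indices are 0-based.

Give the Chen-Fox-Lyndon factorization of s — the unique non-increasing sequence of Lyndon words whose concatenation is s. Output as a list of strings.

["adcbb", "abbdcacbdbcbad", "aacd", "a"]

emit factor 1: 'adcbb' (i=0, period=5)
emit factor 2: 'abbdcacbdbcbad' (i=5, period=14)
emit factor 3: 'aacd' (i=19, period=4)
emit factor 4: 'a' (i=23, period=1)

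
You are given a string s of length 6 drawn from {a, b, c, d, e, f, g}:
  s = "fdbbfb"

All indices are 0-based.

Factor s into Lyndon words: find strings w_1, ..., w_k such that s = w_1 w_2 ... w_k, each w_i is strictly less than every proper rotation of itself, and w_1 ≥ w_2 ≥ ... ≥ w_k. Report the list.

emit factor 1: 'f' (i=0, period=1)
emit factor 2: 'd' (i=1, period=1)
emit factor 3: 'bbf' (i=2, period=3)
emit factor 4: 'b' (i=5, period=1)

["f", "d", "bbf", "b"]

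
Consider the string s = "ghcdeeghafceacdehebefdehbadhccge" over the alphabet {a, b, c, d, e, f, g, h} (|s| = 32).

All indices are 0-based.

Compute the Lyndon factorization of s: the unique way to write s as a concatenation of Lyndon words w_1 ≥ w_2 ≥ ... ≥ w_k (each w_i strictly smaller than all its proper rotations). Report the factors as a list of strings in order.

["gh", "cdeegh", "afce", "acdehebefdehbadhccge"]

emit factor 1: 'gh' (i=0, period=2)
emit factor 2: 'cdeegh' (i=2, period=6)
emit factor 3: 'afce' (i=8, period=4)
emit factor 4: 'acdehebefdehbadhccge' (i=12, period=20)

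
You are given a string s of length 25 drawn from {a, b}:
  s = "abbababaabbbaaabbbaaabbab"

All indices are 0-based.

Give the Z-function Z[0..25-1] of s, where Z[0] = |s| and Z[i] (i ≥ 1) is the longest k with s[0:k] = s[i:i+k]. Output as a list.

Z[0]=25
i=1: fresh scan; Z[1]=0
i=2: fresh scan; Z[2]=0
i=3: fresh scan; Z[3]=2 scan→box=[3,5)
i=4: min(r-i=1, Z[1]=0)=0; Z[4]=0
i=5: fresh scan; Z[5]=2 scan→box=[5,7)
i=6: min(r-i=1, Z[1]=0)=0; Z[6]=0
i=7: fresh scan; Z[7]=1 scan→box=[7,8)
i=8: fresh scan; Z[8]=3 scan→box=[8,11)
i=9: min(r-i=2, Z[1]=0)=0; Z[9]=0
i=10: min(r-i=1, Z[2]=0)=0; Z[10]=0
i=11: fresh scan; Z[11]=0
i=12: fresh scan; Z[12]=1 scan→box=[12,13)
i=13: fresh scan; Z[13]=1 scan→box=[13,14)
i=14: fresh scan; Z[14]=3 scan→box=[14,17)
i=15: min(r-i=2, Z[1]=0)=0; Z[15]=0
i=16: min(r-i=1, Z[2]=0)=0; Z[16]=0
i=17: fresh scan; Z[17]=0
i=18: fresh scan; Z[18]=1 scan→box=[18,19)
i=19: fresh scan; Z[19]=1 scan→box=[19,20)
i=20: fresh scan; Z[20]=5 scan→box=[20,25)
i=21: min(r-i=4, Z[1]=0)=0; Z[21]=0
i=22: min(r-i=3, Z[2]=0)=0; Z[22]=0
i=23: min(r-i=2, Z[3]=2)=2; Z[23]=2
i=24: min(r-i=1, Z[4]=0)=0; Z[24]=0

[25, 0, 0, 2, 0, 2, 0, 1, 3, 0, 0, 0, 1, 1, 3, 0, 0, 0, 1, 1, 5, 0, 0, 2, 0]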